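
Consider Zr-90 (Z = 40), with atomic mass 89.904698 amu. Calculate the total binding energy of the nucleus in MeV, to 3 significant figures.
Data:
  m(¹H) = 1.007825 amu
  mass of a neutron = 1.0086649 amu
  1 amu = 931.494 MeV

784 MeV

Z = 40, so N = A − Z = 90 − 40 = 50.
Σm = 40·m(¹H) + 50·m_n = 40.313000 + 50.4332450 = 90.7462450 amu
Δm = 90.7462450 − 89.904698 = 0.8415470 amu
Converting to energy: 0.8415470 amu × 931.494 MeV/amu = 783.896 MeV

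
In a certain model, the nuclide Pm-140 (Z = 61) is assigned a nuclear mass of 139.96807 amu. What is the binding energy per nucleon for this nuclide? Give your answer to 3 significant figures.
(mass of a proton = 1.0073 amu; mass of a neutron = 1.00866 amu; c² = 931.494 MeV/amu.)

Z = 61, so N = A − Z = 140 − 61 = 79.
Σm = 61·m_p + 79·m_n = 61.4453 + 79.68414 = 141.12944 amu
The mass defect is 141.12944 − 139.96807 = 1.16137 amu.
Binding energy = Δm·c² = 1.16137 × 931.494 MeV/amu = 1081.81 MeV
Per nucleon: 1081.81 / 140 = 7.727 MeV

7.73 MeV/nucleon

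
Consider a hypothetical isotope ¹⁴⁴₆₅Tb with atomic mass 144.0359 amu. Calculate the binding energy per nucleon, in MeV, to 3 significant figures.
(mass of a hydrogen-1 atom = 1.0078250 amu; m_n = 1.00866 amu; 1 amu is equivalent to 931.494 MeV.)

7.48 MeV/nucleon

The nucleus contains 65 protons and 144 − 65 = 79 neutrons.
Σm = 65·m(¹H) + 79·m_n = 65.5086250 + 79.68414 = 145.1927650 amu
Δm = 145.1927650 − 144.0359 = 1.1568650 amu
Binding energy = Δm·c² = 1.1568650 × 931.494 MeV/amu = 1077.61 MeV
Dividing by A = 144 gives 7.483 MeV per nucleon.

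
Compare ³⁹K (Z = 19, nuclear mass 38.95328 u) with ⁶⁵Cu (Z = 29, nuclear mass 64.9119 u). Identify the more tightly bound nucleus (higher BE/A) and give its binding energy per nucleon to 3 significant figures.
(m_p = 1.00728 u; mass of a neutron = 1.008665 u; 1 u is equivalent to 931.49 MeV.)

⁶⁵Cu; 8.76 MeV/nucleon

³⁹K: Σm = 19(1.00728) + 20(1.008665) = 39.311620 u; Δm = 0.358340 u; E_B = 333.79 MeV; E_B/A = 8.559 MeV
⁶⁵Cu: Σm = 29(1.00728) + 36(1.008665) = 65.523060 u; Δm = 0.611160 u; E_B = 569.29 MeV; E_B/A = 8.758 MeV
⁶⁵Cu has the higher binding energy per nucleon, so it is the more tightly bound nucleus.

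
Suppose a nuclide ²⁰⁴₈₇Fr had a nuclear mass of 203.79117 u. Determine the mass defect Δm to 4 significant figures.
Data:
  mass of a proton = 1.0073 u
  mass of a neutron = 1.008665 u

1.858 u

Z = 87, so N = A − Z = 204 − 87 = 117.
Σm = 87·m_p + 117·m_n = 87.6351 + 118.013805 = 205.648905 u
Δm = 205.648905 − 203.79117 = 1.857735 u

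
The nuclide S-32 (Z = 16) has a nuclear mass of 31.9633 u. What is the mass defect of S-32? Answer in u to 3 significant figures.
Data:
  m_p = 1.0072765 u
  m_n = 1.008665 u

0.292 u

Σm = 16·m_p + 16·m_n = 16.1164240 + 16.138640 = 32.2550640 u
The mass defect is 32.2550640 − 31.9633 = 0.2917640 u.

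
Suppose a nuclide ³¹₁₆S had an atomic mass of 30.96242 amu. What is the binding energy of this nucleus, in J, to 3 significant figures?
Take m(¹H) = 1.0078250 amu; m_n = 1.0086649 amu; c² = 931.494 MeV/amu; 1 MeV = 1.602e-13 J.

4.37e-11 J

Z = 16, so N = A − Z = 31 − 16 = 15.
Total constituent mass: 16 × 1.0078250 + 15 × 1.0086649 = 31.2551735 amu
Δm = 31.2551735 − 30.96242 = 0.2927535 amu
Binding energy = Δm·c² = 0.2927535 × 931.494 MeV/amu = 272.698 MeV
In joules: 272.698 MeV × 1.602e-13 J/MeV = 4.3686e-11 J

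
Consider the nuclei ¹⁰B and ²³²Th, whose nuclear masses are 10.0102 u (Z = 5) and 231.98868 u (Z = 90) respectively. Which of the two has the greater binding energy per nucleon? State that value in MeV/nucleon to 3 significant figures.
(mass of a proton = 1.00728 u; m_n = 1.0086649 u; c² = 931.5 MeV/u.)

¹⁰B: Σm = 5(1.00728) + 5(1.0086649) = 10.0797245 u; Δm = 0.0695245 u; E_B = 64.762 MeV; E_B/A = 6.476 MeV
²³²Th: Σm = 90(1.00728) + 142(1.0086649) = 233.8856158 u; Δm = 1.8969358 u; E_B = 1767.0 MeV; E_B/A = 7.616 MeV
²³²Th has the higher binding energy per nucleon, so it is the more tightly bound nucleus.

²³²Th; 7.62 MeV/nucleon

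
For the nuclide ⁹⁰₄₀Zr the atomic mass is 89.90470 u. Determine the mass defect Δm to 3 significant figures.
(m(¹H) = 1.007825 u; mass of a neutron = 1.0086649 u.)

0.842 u

Total constituent mass: 40 × 1.007825 + 50 × 1.0086649 = 90.7462450 u
The mass defect is 90.7462450 − 89.90470 = 0.8415450 u.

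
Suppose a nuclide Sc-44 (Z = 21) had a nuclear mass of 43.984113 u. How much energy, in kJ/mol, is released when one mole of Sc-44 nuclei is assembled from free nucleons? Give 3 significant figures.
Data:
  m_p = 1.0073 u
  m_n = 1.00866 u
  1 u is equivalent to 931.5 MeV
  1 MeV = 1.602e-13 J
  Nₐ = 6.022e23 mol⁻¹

The nucleus contains 21 protons and 44 − 21 = 23 neutrons.
Σm = 21·m_p + 23·m_n = 21.1533 + 23.19918 = 44.35248 u
The mass defect is 44.35248 − 43.984113 = 0.368367 u.
Converting to energy: 0.368367 u × 931.5 MeV/u = 343.134 MeV
Per nucleus in joules: 343.134 MeV × 1.602e-13 J/MeV = 5.4970e-11 J
Per mole: 5.4970e-11 J × 6.022e23 mol⁻¹ = 3.3103e+13 J/mol

3.31e+10 kJ/mol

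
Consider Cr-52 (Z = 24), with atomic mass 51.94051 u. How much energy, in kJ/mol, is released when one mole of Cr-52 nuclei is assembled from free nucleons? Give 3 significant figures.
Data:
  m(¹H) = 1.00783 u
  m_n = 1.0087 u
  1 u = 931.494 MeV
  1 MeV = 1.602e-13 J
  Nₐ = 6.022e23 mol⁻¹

The nucleus contains 24 protons and 52 − 24 = 28 neutrons.
Total constituent mass: 24 × 1.00783 + 28 × 1.0087 = 52.43152 u
Δm = 52.43152 − 51.94051 = 0.49101 u
Converting to energy: 0.49101 u × 931.494 MeV/u = 457.373 MeV
Per nucleus in joules: 457.373 MeV × 1.602e-13 J/MeV = 7.3271e-11 J
Per mole: 7.3271e-11 J × 6.022e23 mol⁻¹ = 4.4124e+13 J/mol

4.41e+10 kJ/mol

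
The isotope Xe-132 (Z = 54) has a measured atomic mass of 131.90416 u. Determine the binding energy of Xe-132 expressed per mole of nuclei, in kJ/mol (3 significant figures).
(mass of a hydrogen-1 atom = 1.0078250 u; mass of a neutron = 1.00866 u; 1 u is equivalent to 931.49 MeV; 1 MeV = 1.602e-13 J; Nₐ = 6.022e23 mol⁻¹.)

1.07e+11 kJ/mol

Mass of separated nucleons = 54(1.0078250) + 78(1.00866) = 54.4225500 + 78.67548 = 133.0980300 u
Mass defect Δm = 133.0980300 − 131.90416 = 1.1938700 u
Binding energy = Δm·c² = 1.1938700 × 931.49 MeV/u = 1112.08 MeV
Per nucleus in joules: 1112.08 MeV × 1.602e-13 J/MeV = 1.7816e-10 J
Per mole: 1.7816e-10 J × 6.022e23 mol⁻¹ = 1.0729e+14 J/mol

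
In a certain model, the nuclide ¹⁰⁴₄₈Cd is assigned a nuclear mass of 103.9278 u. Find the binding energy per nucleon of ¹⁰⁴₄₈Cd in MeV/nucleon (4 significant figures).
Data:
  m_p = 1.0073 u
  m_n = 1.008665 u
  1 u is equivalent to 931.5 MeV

8.131 MeV/nucleon

With 48 protons and 56 neutrons (A = 104):
Mass of separated nucleons = 48(1.0073) + 56(1.008665) = 48.3504 + 56.485240 = 104.835640 u
Δm = 104.835640 − 103.9278 = 0.907840 u
E_B = 0.907840 × 931.5 = 845.653 MeV
BE/A = 845.653 MeV / 104 = 8.131 MeV/nucleon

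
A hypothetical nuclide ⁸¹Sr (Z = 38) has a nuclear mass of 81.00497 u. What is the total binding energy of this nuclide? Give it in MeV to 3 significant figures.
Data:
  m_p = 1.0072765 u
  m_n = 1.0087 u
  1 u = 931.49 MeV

With 38 protons and 43 neutrons (A = 81):
Mass of separated nucleons = 38(1.0072765) + 43(1.0087) = 38.2765070 + 43.3741 = 81.6506070 u
The mass defect is 81.6506070 − 81.00497 = 0.6456370 u.
E_B = 0.6456370 × 931.49 = 601.404 MeV

601 MeV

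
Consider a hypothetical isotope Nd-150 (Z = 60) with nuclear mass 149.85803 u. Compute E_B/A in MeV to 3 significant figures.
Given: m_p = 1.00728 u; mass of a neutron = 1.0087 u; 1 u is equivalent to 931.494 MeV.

8.46 MeV/nucleon

The nucleus contains 60 protons and 150 − 60 = 90 neutrons.
Total constituent mass: 60 × 1.00728 + 90 × 1.0087 = 151.21980 u
Mass defect Δm = 151.21980 − 149.85803 = 1.36177 u
Binding energy = Δm·c² = 1.36177 × 931.494 MeV/u = 1268.48 MeV
Dividing by A = 150 gives 8.457 MeV per nucleon.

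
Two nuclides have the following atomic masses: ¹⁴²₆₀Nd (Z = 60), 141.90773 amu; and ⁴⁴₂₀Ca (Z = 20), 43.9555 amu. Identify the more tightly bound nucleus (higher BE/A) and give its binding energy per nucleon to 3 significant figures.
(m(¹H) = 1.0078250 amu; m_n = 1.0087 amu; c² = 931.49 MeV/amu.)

⁴⁴₂₀Ca; 8.68 MeV/nucleon

¹⁴²₆₀Nd: Σm = 60(1.0078250) + 82(1.0087) = 143.1829000 amu; Δm = 1.2751700 amu; E_B = 1187.8 MeV; E_B/A = 8.3648 MeV
⁴⁴₂₀Ca: Σm = 20(1.0078250) + 24(1.0087) = 44.3653000 amu; Δm = 0.4098000 amu; E_B = 381.725 MeV; E_B/A = 8.676 MeV
⁴⁴₂₀Ca has the higher binding energy per nucleon, so it is the more tightly bound nucleus.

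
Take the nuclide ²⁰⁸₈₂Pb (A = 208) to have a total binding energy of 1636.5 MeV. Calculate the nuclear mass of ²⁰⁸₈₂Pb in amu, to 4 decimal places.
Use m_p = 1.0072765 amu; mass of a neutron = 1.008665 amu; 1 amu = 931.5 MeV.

207.9316 amu

Mass defect = 1636.5 MeV / (931.5 MeV/amu) = 1.756844 amu
Constituent mass = 82(1.0072765) + 126(1.008665) = 209.6884630 amu
Nuclear mass = 209.6884630 − 1.756844 = 207.9316190 amu ≈ 207.9316 amu (to 4 decimal places)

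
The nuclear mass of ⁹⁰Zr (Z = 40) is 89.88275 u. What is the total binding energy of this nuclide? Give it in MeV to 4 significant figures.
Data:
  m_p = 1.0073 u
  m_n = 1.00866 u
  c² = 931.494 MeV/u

784.6 MeV

Total constituent mass: 40 × 1.0073 + 50 × 1.00866 = 90.72500 u
The mass defect is 90.72500 − 89.88275 = 0.84225 u.
Converting to energy: 0.84225 u × 931.494 MeV/u = 784.551 MeV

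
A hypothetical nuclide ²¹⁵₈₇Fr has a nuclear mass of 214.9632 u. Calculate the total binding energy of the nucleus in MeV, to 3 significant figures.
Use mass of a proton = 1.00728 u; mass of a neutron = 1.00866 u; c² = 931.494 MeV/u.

1660 MeV

Z = 87, so N = A − Z = 215 − 87 = 128.
Mass of separated nucleons = 87(1.00728) + 128(1.00866) = 87.63336 + 129.10848 = 216.74184 u
The mass defect is 216.74184 − 214.9632 = 1.77864 u.
Binding energy = Δm·c² = 1.77864 × 931.494 MeV/u = 1656.79 MeV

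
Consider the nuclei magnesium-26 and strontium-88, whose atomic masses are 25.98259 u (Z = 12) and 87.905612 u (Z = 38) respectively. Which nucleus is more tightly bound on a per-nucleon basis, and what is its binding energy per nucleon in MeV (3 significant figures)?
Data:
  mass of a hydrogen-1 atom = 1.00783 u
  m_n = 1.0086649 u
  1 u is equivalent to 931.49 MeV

magnesium-26: Σm = 12(1.00783) + 14(1.0086649) = 26.2152686 u; Δm = 0.2326786 u; E_B = 216.74 MeV; E_B/A = 8.336 MeV
strontium-88: Σm = 38(1.00783) + 50(1.0086649) = 88.7307850 u; Δm = 0.8251730 u; E_B = 768.64 MeV; E_B/A = 8.7345 MeV
strontium-88 has the higher binding energy per nucleon, so it is the more tightly bound nucleus.

strontium-88; 8.73 MeV/nucleon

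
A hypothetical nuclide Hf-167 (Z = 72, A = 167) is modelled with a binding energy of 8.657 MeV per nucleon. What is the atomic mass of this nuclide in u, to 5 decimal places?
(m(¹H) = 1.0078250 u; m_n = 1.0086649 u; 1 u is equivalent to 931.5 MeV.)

Total binding energy = 167 × 8.657 = 1445.719 MeV
Mass defect = 1445.719 MeV / (931.5 MeV/u) = 1.5520333 u
Constituent mass = 72(1.0078250) + 95(1.0086649) = 168.3865655 u
Atomic mass = 168.3865655 − 1.5520333 = 166.8345322 u ≈ 166.83453 u (to 5 decimal places)

166.83453 u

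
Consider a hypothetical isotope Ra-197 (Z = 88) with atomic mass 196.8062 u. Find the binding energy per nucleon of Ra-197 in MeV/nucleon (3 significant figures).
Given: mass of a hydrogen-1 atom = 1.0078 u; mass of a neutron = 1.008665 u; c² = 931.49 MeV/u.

Σm = 88·m(¹H) + 109·m_n = 88.6864 + 109.944485 = 198.630885 u
Mass defect Δm = 198.630885 − 196.8062 = 1.824685 u
E_B = 1.824685 × 931.49 = 1699.68 MeV
BE/A = 1699.68 MeV / 197 = 8.628 MeV/nucleon

8.63 MeV/nucleon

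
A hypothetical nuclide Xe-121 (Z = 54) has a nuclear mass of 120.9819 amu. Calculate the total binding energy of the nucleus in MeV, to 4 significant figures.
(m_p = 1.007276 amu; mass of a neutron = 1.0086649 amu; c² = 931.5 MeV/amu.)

Mass of separated nucleons = 54(1.007276) + 67(1.0086649) = 54.392904 + 67.5805483 = 121.9734523 amu
The mass defect is 121.9734523 − 120.9819 = 0.9915523 amu.
E_B = 0.9915523 × 931.5 = 923.631 MeV

923.6 MeV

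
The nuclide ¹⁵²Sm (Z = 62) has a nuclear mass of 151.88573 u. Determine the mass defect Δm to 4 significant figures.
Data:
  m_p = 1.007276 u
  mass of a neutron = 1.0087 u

1.348 u

With 62 protons and 90 neutrons (A = 152):
Σm = 62·m_p + 90·m_n = 62.451112 + 90.7830 = 153.234112 u
The mass defect is 153.234112 − 151.88573 = 1.348382 u.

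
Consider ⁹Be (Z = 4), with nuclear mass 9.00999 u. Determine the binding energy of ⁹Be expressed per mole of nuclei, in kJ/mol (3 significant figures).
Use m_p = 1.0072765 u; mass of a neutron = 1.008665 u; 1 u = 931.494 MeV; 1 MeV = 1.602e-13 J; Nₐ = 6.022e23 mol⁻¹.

The nucleus contains 4 protons and 9 − 4 = 5 neutrons.
Total constituent mass: 4 × 1.0072765 + 5 × 1.008665 = 9.0724310 u
Mass defect Δm = 9.0724310 − 9.00999 = 0.0624410 u
Converting to energy: 0.0624410 u × 931.494 MeV/u = 58.1634 MeV
Per nucleus in joules: 58.1634 MeV × 1.602e-13 J/MeV = 9.3178e-12 J
Per mole: 9.3178e-12 J × 6.022e23 mol⁻¹ = 5.6112e+12 J/mol

5.61e+09 kJ/mol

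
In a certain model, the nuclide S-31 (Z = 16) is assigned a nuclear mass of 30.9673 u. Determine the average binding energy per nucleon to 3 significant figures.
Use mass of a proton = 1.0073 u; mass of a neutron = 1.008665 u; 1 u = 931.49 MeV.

8.40 MeV/nucleon

Total constituent mass: 16 × 1.0073 + 15 × 1.008665 = 31.246775 u
The mass defect is 31.246775 − 30.9673 = 0.279475 u.
Binding energy = Δm·c² = 0.279475 × 931.49 MeV/u = 260.328 MeV
Per nucleon: 260.328 / 31 = 8.398 MeV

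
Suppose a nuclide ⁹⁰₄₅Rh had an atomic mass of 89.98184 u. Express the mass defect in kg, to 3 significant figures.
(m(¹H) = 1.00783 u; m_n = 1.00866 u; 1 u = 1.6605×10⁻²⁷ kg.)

1.26e-27 kg

With 45 protons and 45 neutrons (A = 90):
Mass of separated nucleons = 45(1.00783) + 45(1.00866) = 45.35235 + 45.38970 = 90.74205 u
Mass defect Δm = 90.74205 − 89.98184 = 0.76021 u
In SI units: 0.76021 u × 1.6605×10⁻²⁷ kg/u = 1.2623e-27 kg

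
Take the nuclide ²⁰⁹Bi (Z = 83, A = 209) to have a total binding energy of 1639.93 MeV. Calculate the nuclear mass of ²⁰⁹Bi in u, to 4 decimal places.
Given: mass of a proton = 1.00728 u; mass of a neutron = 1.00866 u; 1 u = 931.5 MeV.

Mass defect = 1639.93 MeV / (931.5 MeV/u) = 1.760526 u
Constituent mass = 83(1.00728) + 126(1.00866) = 210.69540 u
Nuclear mass = 210.69540 − 1.760526 = 208.934874 u ≈ 208.9349 u (to 4 decimal places)

208.9349 u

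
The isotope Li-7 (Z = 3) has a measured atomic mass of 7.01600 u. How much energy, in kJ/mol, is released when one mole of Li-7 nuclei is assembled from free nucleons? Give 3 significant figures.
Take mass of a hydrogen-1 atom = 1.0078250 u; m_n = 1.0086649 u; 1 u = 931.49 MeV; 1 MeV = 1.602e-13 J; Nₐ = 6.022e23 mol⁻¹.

Mass of separated nucleons = 3(1.0078250) + 4(1.0086649) = 3.0234750 + 4.0346596 = 7.0581346 u
Δm = 7.0581346 − 7.01600 = 0.0421346 u
E_B = 0.0421346 × 931.49 = 39.2480 MeV
Per nucleus in joules: 39.2480 MeV × 1.602e-13 J/MeV = 6.2875e-12 J
Per mole: 6.2875e-12 J × 6.022e23 mol⁻¹ = 3.7863e+12 J/mol

3.79e+09 kJ/mol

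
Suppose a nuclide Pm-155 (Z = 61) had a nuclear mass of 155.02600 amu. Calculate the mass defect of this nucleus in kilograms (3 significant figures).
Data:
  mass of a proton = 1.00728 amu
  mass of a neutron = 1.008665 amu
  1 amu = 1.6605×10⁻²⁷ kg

2.05e-27 kg

The nucleus contains 61 protons and 155 − 61 = 94 neutrons.
Mass of separated nucleons = 61(1.00728) + 94(1.008665) = 61.44408 + 94.814510 = 156.258590 amu
The mass defect is 156.258590 − 155.02600 = 1.232590 amu.
In SI units: 1.232590 amu × 1.6605×10⁻²⁷ kg/amu = 2.0467e-27 kg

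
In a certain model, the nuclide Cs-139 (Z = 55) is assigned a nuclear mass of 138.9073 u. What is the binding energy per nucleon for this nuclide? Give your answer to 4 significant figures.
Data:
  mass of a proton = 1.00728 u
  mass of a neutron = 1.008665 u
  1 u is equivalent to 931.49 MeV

8.182 MeV/nucleon

With 55 protons and 84 neutrons (A = 139):
Mass of separated nucleons = 55(1.00728) + 84(1.008665) = 55.40040 + 84.727860 = 140.128260 u
The mass defect is 140.128260 − 138.9073 = 1.220960 u.
E_B = 1.220960 × 931.49 = 1137.31 MeV
BE/A = 1137.31 MeV / 139 = 8.182 MeV/nucleon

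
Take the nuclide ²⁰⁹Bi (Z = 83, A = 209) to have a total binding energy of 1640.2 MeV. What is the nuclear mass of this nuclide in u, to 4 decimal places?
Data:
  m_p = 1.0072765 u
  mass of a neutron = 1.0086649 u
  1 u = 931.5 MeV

Mass defect = 1640.2 MeV / (931.5 MeV/u) = 1.760816 u
Constituent mass = 83(1.0072765) + 126(1.0086649) = 210.6957269 u
Nuclear mass = 210.6957269 − 1.760816 = 208.9349109 u ≈ 208.9349 u (to 4 decimal places)

208.9349 u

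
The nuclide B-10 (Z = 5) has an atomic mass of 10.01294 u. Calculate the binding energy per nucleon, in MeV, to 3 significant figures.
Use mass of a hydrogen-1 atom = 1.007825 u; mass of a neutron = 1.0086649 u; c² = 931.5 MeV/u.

The nucleus contains 5 protons and 10 − 5 = 5 neutrons.
Total constituent mass: 5 × 1.007825 + 5 × 1.0086649 = 10.0824495 u
The mass defect is 10.0824495 − 10.01294 = 0.0695095 u.
Binding energy = Δm·c² = 0.0695095 × 931.5 MeV/u = 64.7481 MeV
Per nucleon: 64.7481 / 10 = 6.4748 MeV

6.47 MeV/nucleon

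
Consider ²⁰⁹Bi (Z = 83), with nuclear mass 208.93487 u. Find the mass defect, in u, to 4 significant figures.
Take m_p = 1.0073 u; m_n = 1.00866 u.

1.762 u

Total constituent mass: 83 × 1.0073 + 126 × 1.00866 = 210.69706 u
The mass defect is 210.69706 − 208.93487 = 1.76219 u.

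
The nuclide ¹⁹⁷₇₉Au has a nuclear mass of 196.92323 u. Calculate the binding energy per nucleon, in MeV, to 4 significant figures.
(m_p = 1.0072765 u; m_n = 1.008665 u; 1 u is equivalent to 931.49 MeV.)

Z = 79, so N = A − Z = 197 − 79 = 118.
Total constituent mass: 79 × 1.0072765 + 118 × 1.008665 = 198.5973135 u
The mass defect is 198.5973135 − 196.92323 = 1.6740835 u.
Binding energy = Δm·c² = 1.6740835 × 931.49 MeV/u = 1559.39 MeV
BE/A = 1559.39 MeV / 197 = 7.916 MeV/nucleon

7.916 MeV/nucleon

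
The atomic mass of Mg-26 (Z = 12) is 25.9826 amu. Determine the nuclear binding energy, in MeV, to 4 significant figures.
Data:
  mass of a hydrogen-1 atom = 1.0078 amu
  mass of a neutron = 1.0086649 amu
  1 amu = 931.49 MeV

216.4 MeV

Σm = 12·m(¹H) + 14·m_n = 12.0936 + 14.1213086 = 26.2149086 amu
The mass defect is 26.2149086 − 25.9826 = 0.2323086 amu.
E_B = 0.2323086 × 931.49 = 216.393 MeV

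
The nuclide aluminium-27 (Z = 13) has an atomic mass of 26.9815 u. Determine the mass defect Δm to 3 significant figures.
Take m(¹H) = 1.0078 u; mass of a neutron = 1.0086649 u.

Mass of separated nucleons = 13(1.0078) + 14(1.0086649) = 13.1014 + 14.1213086 = 27.2227086 u
The mass defect is 27.2227086 − 26.9815 = 0.2412086 u.

0.241 u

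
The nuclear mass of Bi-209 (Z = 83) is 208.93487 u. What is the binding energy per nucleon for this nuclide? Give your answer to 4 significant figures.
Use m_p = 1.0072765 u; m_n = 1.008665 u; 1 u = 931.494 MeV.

The nucleus contains 83 protons and 209 − 83 = 126 neutrons.
Σm = 83·m_p + 126·m_n = 83.6039495 + 127.091790 = 210.6957395 u
Δm = 210.6957395 − 208.93487 = 1.7608695 u
E_B = 1.7608695 × 931.494 = 1640.24 MeV
BE/A = 1640.24 MeV / 209 = 7.848 MeV/nucleon

7.848 MeV/nucleon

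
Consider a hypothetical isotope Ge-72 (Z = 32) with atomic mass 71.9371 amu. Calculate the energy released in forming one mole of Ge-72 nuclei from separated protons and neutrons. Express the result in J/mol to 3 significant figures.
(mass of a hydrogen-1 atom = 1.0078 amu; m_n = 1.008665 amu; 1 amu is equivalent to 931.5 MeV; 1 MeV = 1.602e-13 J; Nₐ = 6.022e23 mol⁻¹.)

5.92e+13 J/mol

Mass of separated nucleons = 32(1.0078) + 40(1.008665) = 32.2496 + 40.346600 = 72.596200 amu
Mass defect Δm = 72.596200 − 71.9371 = 0.659100 amu
E_B = 0.659100 × 931.5 = 613.952 MeV
Per nucleus in joules: 613.952 MeV × 1.602e-13 J/MeV = 9.8355e-11 J
Per mole: 9.8355e-11 J × 6.022e23 mol⁻¹ = 5.9229e+13 J/mol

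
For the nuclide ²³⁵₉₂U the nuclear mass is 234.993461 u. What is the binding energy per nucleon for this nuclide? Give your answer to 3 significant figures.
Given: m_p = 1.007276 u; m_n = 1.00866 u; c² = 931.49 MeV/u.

7.59 MeV/nucleon

The nucleus contains 92 protons and 235 − 92 = 143 neutrons.
Σm = 92·m_p + 143·m_n = 92.669392 + 144.23838 = 236.907772 u
Δm = 236.907772 − 234.993461 = 1.914311 u
E_B = 1.914311 × 931.49 = 1783.16 MeV
Dividing by A = 235 gives 7.588 MeV per nucleon.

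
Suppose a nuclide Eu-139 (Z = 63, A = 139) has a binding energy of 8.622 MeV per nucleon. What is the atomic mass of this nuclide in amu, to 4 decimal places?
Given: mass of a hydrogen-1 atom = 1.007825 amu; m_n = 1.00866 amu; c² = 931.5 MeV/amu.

Total binding energy = 139 × 8.622 = 1198.458 MeV
Mass defect = 1198.458 MeV / (931.5 MeV/amu) = 1.286589 amu
Constituent mass = 63(1.007825) + 76(1.00866) = 140.151135 amu
Atomic mass = 140.151135 − 1.286589 = 138.864546 amu ≈ 138.8645 amu (to 4 decimal places)

138.8645 amu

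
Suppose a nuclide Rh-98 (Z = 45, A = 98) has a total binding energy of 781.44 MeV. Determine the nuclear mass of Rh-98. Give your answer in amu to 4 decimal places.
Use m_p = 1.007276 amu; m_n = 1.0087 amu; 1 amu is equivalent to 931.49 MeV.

Mass defect = 781.44 MeV / (931.49 MeV/amu) = 0.838914 amu
Constituent mass = 45(1.007276) + 53(1.0087) = 98.788520 amu
Nuclear mass = 98.788520 − 0.838914 = 97.949606 amu ≈ 97.9496 amu (to 4 decimal places)

97.9496 amu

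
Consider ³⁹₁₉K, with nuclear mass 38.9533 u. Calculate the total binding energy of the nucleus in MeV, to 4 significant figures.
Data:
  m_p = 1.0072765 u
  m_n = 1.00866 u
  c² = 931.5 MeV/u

Mass of separated nucleons = 19(1.0072765) + 20(1.00866) = 19.1382535 + 20.17320 = 39.3114535 u
The mass defect is 39.3114535 − 38.9533 = 0.3581535 u.
E_B = 0.3581535 × 931.5 = 333.620 MeV

333.6 MeV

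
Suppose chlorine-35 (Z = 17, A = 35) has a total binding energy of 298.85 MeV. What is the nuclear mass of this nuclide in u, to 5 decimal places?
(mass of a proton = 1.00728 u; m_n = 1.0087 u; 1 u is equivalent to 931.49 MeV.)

34.95953 u

Mass defect = 298.85 MeV / (931.49 MeV/u) = 0.3208301 u
Constituent mass = 17(1.00728) + 18(1.0087) = 35.28036 u
Nuclear mass = 35.28036 − 0.3208301 = 34.9595299 u ≈ 34.95953 u (to 5 decimal places)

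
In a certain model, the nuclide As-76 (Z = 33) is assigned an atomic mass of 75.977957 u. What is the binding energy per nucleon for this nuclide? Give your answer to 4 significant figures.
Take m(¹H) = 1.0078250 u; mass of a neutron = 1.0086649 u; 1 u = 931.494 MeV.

8.002 MeV/nucleon

The nucleus contains 33 protons and 76 − 33 = 43 neutrons.
Mass of separated nucleons = 33(1.0078250) + 43(1.0086649) = 33.2582250 + 43.3725907 = 76.6308157 u
The mass defect is 76.6308157 − 75.977957 = 0.6528587 u.
Binding energy = Δm·c² = 0.6528587 × 931.494 MeV/u = 608.134 MeV
Per nucleon: 608.134 / 76 = 8.002 MeV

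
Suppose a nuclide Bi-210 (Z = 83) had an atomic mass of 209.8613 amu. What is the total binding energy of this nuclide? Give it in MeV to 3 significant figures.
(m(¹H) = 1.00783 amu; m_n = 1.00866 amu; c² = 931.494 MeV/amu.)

The nucleus contains 83 protons and 210 − 83 = 127 neutrons.
Σm = 83·m(¹H) + 127·m_n = 83.64989 + 128.09982 = 211.74971 amu
Mass defect Δm = 211.74971 − 209.8613 = 1.88841 amu
Converting to energy: 1.88841 amu × 931.494 MeV/amu = 1759.04 MeV

1760 MeV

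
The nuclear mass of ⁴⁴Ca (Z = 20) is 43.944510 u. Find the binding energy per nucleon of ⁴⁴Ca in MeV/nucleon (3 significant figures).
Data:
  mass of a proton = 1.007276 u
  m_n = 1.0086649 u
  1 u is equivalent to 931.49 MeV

The nucleus contains 20 protons and 44 − 20 = 24 neutrons.
Total constituent mass: 20 × 1.007276 + 24 × 1.0086649 = 44.3534776 u
Mass defect Δm = 44.3534776 − 43.944510 = 0.4089676 u
Converting to energy: 0.4089676 u × 931.49 MeV/u = 380.949 MeV
Per nucleon: 380.949 / 44 = 8.658 MeV

8.66 MeV/nucleon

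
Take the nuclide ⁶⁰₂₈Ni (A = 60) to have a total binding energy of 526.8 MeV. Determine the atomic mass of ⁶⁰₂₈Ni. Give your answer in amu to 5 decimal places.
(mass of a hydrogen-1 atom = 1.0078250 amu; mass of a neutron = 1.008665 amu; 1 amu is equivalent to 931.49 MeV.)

Mass defect = 526.8 MeV / (931.49 MeV/amu) = 0.5655455 amu
Constituent mass = 28(1.0078250) + 32(1.008665) = 60.4963800 amu
Atomic mass = 60.4963800 − 0.5655455 = 59.9308345 amu ≈ 59.93083 amu (to 5 decimal places)

59.93083 amu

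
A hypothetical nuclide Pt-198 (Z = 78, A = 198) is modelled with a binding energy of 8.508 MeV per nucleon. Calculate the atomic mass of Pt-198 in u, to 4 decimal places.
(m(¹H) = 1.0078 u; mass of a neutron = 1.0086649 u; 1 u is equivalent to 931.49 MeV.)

Total binding energy = 198 × 8.508 = 1684.584 MeV
Mass defect = 1684.584 MeV / (931.49 MeV/u) = 1.808483 u
Constituent mass = 78(1.0078) + 120(1.0086649) = 199.6481880 u
Atomic mass = 199.6481880 − 1.808483 = 197.8397050 u ≈ 197.8397 u (to 4 decimal places)

197.8397 u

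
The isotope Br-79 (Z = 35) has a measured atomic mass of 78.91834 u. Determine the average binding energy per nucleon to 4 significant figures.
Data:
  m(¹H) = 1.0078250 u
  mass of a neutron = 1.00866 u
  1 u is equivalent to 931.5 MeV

8.685 MeV/nucleon

With 35 protons and 44 neutrons (A = 79):
Total constituent mass: 35 × 1.0078250 + 44 × 1.00866 = 79.6549150 u
Mass defect Δm = 79.6549150 − 78.91834 = 0.7365750 u
Converting to energy: 0.7365750 u × 931.5 MeV/u = 686.120 MeV
Dividing by A = 79 gives 8.685 MeV per nucleon.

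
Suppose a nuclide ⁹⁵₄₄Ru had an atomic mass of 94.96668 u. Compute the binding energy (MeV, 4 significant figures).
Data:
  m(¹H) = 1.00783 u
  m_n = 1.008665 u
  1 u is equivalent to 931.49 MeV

Mass of separated nucleons = 44(1.00783) + 51(1.008665) = 44.34452 + 51.441915 = 95.786435 u
Mass defect Δm = 95.786435 − 94.96668 = 0.819755 u
E_B = 0.819755 × 931.49 = 763.594 MeV

763.6 MeV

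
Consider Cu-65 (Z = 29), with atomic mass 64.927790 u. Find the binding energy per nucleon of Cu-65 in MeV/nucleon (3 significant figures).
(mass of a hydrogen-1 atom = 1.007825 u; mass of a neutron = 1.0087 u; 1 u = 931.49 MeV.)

8.78 MeV/nucleon

Mass of separated nucleons = 29(1.007825) + 36(1.0087) = 29.226925 + 36.3132 = 65.540125 u
Mass defect Δm = 65.540125 − 64.927790 = 0.612335 u
Binding energy = Δm·c² = 0.612335 × 931.49 MeV/u = 570.384 MeV
Per nucleon: 570.384 / 65 = 8.775 MeV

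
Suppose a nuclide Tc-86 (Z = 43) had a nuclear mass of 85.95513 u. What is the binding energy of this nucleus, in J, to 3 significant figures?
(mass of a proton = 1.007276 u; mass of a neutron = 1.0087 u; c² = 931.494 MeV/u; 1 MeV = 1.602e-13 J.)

1.09e-10 J

With 43 protons and 43 neutrons (A = 86):
Total constituent mass: 43 × 1.007276 + 43 × 1.0087 = 86.686968 u
Mass defect Δm = 86.686968 − 85.95513 = 0.731838 u
Converting to energy: 0.731838 u × 931.494 MeV/u = 681.703 MeV
In joules: 681.703 MeV × 1.602e-13 J/MeV = 1.0921e-10 J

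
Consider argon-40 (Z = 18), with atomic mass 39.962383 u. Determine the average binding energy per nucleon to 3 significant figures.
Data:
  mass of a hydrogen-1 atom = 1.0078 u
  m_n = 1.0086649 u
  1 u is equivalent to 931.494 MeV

8.58 MeV/nucleon

The nucleus contains 18 protons and 40 − 18 = 22 neutrons.
Mass of separated nucleons = 18(1.0078) + 22(1.0086649) = 18.1404 + 22.1906278 = 40.3310278 u
Δm = 40.3310278 − 39.962383 = 0.3686448 u
Binding energy = Δm·c² = 0.3686448 × 931.494 MeV/u = 343.390 MeV
Per nucleon: 343.390 / 40 = 8.5848 MeV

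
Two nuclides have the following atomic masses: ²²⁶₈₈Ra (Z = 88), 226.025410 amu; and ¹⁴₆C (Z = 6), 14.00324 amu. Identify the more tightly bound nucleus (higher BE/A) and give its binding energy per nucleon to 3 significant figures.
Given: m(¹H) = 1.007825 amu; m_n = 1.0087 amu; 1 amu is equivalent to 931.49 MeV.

²²⁶₈₈Ra: Σm = 88(1.007825) + 138(1.0087) = 227.889200 amu; Δm = 1.863790 amu; E_B = 1736.1 MeV; E_B/A = 7.682 MeV
¹⁴₆C: Σm = 6(1.007825) + 8(1.0087) = 14.116550 amu; Δm = 0.113310 amu; E_B = 105.55 MeV; E_B/A = 7.539 MeV
²²⁶₈₈Ra has the higher binding energy per nucleon, so it is the more tightly bound nucleus.

²²⁶₈₈Ra; 7.68 MeV/nucleon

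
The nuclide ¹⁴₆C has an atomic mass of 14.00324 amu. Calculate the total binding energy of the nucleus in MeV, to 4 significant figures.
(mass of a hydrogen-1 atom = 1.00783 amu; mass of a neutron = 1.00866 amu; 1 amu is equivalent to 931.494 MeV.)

Z = 6, so N = A − Z = 14 − 6 = 8.
Total constituent mass: 6 × 1.00783 + 8 × 1.00866 = 14.11626 amu
Mass defect Δm = 14.11626 − 14.00324 = 0.11302 amu
Converting to energy: 0.11302 amu × 931.494 MeV/amu = 105.277 MeV

105.3 MeV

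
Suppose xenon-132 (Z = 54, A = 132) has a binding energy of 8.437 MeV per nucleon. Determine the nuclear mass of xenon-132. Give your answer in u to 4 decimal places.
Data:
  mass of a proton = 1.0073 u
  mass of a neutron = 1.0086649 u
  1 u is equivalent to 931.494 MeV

Total binding energy = 132 × 8.437 = 1113.684 MeV
Mass defect = 1113.684 MeV / (931.494 MeV/u) = 1.195589 u
Constituent mass = 54(1.0073) + 78(1.0086649) = 133.0700622 u
Nuclear mass = 133.0700622 − 1.195589 = 131.8744732 u ≈ 131.8745 u (to 4 decimal places)

131.8745 u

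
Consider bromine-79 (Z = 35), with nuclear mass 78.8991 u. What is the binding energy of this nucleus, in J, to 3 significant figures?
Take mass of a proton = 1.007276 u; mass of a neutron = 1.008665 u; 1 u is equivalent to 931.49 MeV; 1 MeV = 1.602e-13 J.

With 35 protons and 44 neutrons (A = 79):
Mass of separated nucleons = 35(1.007276) + 44(1.008665) = 35.254660 + 44.381260 = 79.635920 u
Δm = 79.635920 − 78.8991 = 0.736820 u
Binding energy = Δm·c² = 0.736820 × 931.49 MeV/u = 686.340 MeV
In joules: 686.340 MeV × 1.602e-13 J/MeV = 1.0995e-10 J

1.10e-10 J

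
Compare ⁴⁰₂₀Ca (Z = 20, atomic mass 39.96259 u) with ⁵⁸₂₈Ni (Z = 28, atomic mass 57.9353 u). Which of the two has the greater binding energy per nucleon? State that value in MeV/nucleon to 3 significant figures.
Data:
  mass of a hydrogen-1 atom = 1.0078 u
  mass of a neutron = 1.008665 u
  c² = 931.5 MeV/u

⁵⁸₂₈Ni; 8.72 MeV/nucleon

⁴⁰₂₀Ca: Σm = 20(1.0078) + 20(1.008665) = 40.329300 u; Δm = 0.366710 u; E_B = 341.59 MeV; E_B/A = 8.540 MeV
⁵⁸₂₈Ni: Σm = 28(1.0078) + 30(1.008665) = 58.478350 u; Δm = 0.543050 u; E_B = 505.85 MeV; E_B/A = 8.722 MeV
⁵⁸₂₈Ni has the higher binding energy per nucleon, so it is the more tightly bound nucleus.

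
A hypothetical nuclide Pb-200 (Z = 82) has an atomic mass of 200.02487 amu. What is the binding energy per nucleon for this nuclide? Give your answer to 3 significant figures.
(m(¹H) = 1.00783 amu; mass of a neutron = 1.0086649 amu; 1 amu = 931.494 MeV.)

7.64 MeV/nucleon

Z = 82, so N = A − Z = 200 − 82 = 118.
Mass of separated nucleons = 82(1.00783) + 118(1.0086649) = 82.64206 + 119.0224582 = 201.6645182 amu
Δm = 201.6645182 − 200.02487 = 1.6396482 amu
Binding energy = Δm·c² = 1.6396482 × 931.494 MeV/amu = 1527.32 MeV
BE/A = 1527.32 MeV / 200 = 7.637 MeV/nucleon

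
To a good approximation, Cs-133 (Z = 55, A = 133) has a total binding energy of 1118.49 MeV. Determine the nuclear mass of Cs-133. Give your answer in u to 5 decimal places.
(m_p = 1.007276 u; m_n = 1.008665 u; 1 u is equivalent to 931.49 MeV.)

Mass defect = 1118.49 MeV / (931.49 MeV/u) = 1.2007536 u
Constituent mass = 55(1.007276) + 78(1.008665) = 134.076050 u
Nuclear mass = 134.076050 − 1.2007536 = 132.8752964 u ≈ 132.87530 u (to 5 decimal places)

132.87530 u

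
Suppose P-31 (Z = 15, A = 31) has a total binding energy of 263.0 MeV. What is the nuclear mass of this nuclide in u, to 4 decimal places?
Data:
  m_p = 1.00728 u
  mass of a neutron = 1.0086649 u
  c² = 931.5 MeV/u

30.9655 u

Mass defect = 263.0 MeV / (931.5 MeV/u) = 0.282340 u
Constituent mass = 15(1.00728) + 16(1.0086649) = 31.2478384 u
Nuclear mass = 31.2478384 − 0.282340 = 30.9654984 u ≈ 30.9655 u (to 4 decimal places)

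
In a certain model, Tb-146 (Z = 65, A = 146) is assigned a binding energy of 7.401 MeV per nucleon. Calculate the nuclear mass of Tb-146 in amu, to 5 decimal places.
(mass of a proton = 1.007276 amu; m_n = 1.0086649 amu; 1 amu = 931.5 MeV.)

146.01479 amu

Total binding energy = 146 × 7.401 = 1080.546 MeV
Mass defect = 1080.546 MeV / (931.5 MeV/amu) = 1.1600064 amu
Constituent mass = 65(1.007276) + 81(1.0086649) = 147.1747969 amu
Nuclear mass = 147.1747969 − 1.1600064 = 146.0147905 amu ≈ 146.01479 amu (to 5 decimal places)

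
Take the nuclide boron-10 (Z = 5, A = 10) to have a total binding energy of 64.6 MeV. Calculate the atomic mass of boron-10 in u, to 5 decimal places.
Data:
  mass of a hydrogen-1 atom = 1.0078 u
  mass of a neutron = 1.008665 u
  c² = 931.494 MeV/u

Mass defect = 64.6 MeV / (931.494 MeV/u) = 0.0693510 u
Constituent mass = 5(1.0078) + 5(1.008665) = 10.082325 u
Atomic mass = 10.082325 − 0.0693510 = 10.0129740 u ≈ 10.01297 u (to 5 decimal places)

10.01297 u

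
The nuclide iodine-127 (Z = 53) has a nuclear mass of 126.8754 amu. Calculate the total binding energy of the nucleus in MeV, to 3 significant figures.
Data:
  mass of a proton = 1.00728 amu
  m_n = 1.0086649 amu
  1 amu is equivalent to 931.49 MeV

1070 MeV

Total constituent mass: 53 × 1.00728 + 74 × 1.0086649 = 128.0270426 amu
The mass defect is 128.0270426 − 126.8754 = 1.1516426 amu.
Converting to energy: 1.1516426 amu × 931.49 MeV/amu = 1072.74 MeV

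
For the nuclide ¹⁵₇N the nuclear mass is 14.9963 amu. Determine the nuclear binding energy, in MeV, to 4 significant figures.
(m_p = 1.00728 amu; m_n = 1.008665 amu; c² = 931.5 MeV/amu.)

Z = 7, so N = A − Z = 15 − 7 = 8.
Total constituent mass: 7 × 1.00728 + 8 × 1.008665 = 15.120280 amu
The mass defect is 15.120280 − 14.9963 = 0.123980 amu.
Binding energy = Δm·c² = 0.123980 × 931.5 MeV/amu = 115.487 MeV

115.5 MeV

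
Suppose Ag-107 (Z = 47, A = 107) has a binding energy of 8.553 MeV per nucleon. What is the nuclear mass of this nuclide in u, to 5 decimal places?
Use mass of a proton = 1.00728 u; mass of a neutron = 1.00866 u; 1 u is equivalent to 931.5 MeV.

Total binding energy = 107 × 8.553 = 915.171 MeV
Mass defect = 915.171 MeV / (931.5 MeV/u) = 0.9824702 u
Constituent mass = 47(1.00728) + 60(1.00866) = 107.86176 u
Nuclear mass = 107.86176 − 0.9824702 = 106.8792898 u ≈ 106.87929 u (to 5 decimal places)

106.87929 u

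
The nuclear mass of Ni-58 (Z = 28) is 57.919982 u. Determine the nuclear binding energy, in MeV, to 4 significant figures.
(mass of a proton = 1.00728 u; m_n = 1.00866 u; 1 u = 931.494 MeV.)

506.4 MeV

Total constituent mass: 28 × 1.00728 + 30 × 1.00866 = 58.46364 u
Mass defect Δm = 58.46364 − 57.919982 = 0.543658 u
Converting to energy: 0.543658 u × 931.494 MeV/u = 506.414 MeV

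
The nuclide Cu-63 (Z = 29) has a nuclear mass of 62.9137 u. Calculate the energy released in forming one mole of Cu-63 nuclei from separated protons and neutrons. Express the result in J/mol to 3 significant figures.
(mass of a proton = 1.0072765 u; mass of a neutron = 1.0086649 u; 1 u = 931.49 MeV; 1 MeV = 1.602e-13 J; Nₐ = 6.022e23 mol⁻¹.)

With 29 protons and 34 neutrons (A = 63):
Σm = 29·m_p + 34·m_n = 29.2110185 + 34.2946066 = 63.5056251 u
Mass defect Δm = 63.5056251 − 62.9137 = 0.5919251 u
E_B = 0.5919251 × 931.49 = 551.372 MeV
Per nucleus in joules: 551.372 MeV × 1.602e-13 J/MeV = 8.8330e-11 J
Per mole: 8.8330e-11 J × 6.022e23 mol⁻¹ = 5.3192e+13 J/mol

5.32e+13 J/mol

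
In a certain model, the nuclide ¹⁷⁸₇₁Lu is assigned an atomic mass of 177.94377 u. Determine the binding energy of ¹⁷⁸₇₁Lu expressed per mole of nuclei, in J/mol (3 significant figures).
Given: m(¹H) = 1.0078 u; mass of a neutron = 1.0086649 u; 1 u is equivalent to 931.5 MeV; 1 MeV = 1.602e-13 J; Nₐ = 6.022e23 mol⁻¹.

With 71 protons and 107 neutrons (A = 178):
Σm = 71·m(¹H) + 107·m_n = 71.5538 + 107.9271443 = 179.4809443 u
Δm = 179.4809443 − 177.94377 = 1.5371743 u
Binding energy = Δm·c² = 1.5371743 × 931.5 MeV/u = 1431.88 MeV
Per nucleus in joules: 1431.88 MeV × 1.602e-13 J/MeV = 2.2939e-10 J
Per mole: 2.2939e-10 J × 6.022e23 mol⁻¹ = 1.3814e+14 J/mol

1.38e+14 J/mol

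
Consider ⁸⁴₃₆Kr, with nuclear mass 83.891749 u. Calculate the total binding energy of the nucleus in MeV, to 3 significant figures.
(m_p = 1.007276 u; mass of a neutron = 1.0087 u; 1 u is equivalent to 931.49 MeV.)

The nucleus contains 36 protons and 84 − 36 = 48 neutrons.
Total constituent mass: 36 × 1.007276 + 48 × 1.0087 = 84.679536 u
Mass defect Δm = 84.679536 − 83.891749 = 0.787787 u
Converting to energy: 0.787787 u × 931.49 MeV/u = 733.816 MeV

734 MeV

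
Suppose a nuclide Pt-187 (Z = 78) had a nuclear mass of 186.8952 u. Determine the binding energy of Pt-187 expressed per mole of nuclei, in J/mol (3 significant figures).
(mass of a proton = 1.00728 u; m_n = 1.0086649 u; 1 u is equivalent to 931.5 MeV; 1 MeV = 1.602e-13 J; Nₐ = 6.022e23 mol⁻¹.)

1.45e+14 J/mol

The nucleus contains 78 protons and 187 − 78 = 109 neutrons.
Σm = 78·m_p + 109·m_n = 78.56784 + 109.9444741 = 188.5123141 u
Δm = 188.5123141 − 186.8952 = 1.6171141 u
Converting to energy: 1.6171141 u × 931.5 MeV/u = 1506.34 MeV
Per nucleus in joules: 1506.34 MeV × 1.602e-13 J/MeV = 2.4132e-10 J
Per mole: 2.4132e-10 J × 6.022e23 mol⁻¹ = 1.4532e+14 J/mol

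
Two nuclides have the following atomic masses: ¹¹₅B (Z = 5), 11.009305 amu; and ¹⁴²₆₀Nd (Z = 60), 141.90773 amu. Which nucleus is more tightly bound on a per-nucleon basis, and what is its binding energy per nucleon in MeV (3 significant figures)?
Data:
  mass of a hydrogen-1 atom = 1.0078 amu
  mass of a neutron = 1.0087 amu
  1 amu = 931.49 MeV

¹¹₅B: Σm = 5(1.0078) + 6(1.0087) = 11.0912 amu; Δm = 0.081895 amu; E_B = 76.284 MeV; E_B/A = 6.9349 MeV
¹⁴²₆₀Nd: Σm = 60(1.0078) + 82(1.0087) = 143.1814 amu; Δm = 1.27367 amu; E_B = 1186.4 MeV; E_B/A = 8.355 MeV
¹⁴²₆₀Nd has the higher binding energy per nucleon, so it is the more tightly bound nucleus.

¹⁴²₆₀Nd; 8.36 MeV/nucleon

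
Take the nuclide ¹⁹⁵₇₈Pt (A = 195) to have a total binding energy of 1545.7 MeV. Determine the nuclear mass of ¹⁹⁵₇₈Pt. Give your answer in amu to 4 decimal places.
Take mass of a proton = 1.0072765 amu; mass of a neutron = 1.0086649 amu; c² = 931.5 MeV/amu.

Mass defect = 1545.7 MeV / (931.5 MeV/amu) = 1.659367 amu
Constituent mass = 78(1.0072765) + 117(1.0086649) = 196.5813603 amu
Nuclear mass = 196.5813603 − 1.659367 = 194.9219933 amu ≈ 194.9220 amu (to 4 decimal places)

194.9220 amu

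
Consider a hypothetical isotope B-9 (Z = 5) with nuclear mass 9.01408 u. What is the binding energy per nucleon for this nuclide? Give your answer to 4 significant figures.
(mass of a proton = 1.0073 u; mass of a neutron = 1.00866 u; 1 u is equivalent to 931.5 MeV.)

The nucleus contains 5 protons and 9 − 5 = 4 neutrons.
Mass of separated nucleons = 5(1.0073) + 4(1.00866) = 5.0365 + 4.03464 = 9.07114 u
The mass defect is 9.07114 − 9.01408 = 0.05706 u.
E_B = 0.05706 × 931.5 = 53.1514 MeV
BE/A = 53.1514 MeV / 9 = 5.906 MeV/nucleon

5.906 MeV/nucleon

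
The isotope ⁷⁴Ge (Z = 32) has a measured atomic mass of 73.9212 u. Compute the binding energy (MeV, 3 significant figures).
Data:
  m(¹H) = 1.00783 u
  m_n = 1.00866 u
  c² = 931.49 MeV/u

Z = 32, so N = A − Z = 74 − 32 = 42.
Total constituent mass: 32 × 1.00783 + 42 × 1.00866 = 74.61428 u
The mass defect is 74.61428 − 73.9212 = 0.69308 u.
E_B = 0.69308 × 931.49 = 645.597 MeV

646 MeV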